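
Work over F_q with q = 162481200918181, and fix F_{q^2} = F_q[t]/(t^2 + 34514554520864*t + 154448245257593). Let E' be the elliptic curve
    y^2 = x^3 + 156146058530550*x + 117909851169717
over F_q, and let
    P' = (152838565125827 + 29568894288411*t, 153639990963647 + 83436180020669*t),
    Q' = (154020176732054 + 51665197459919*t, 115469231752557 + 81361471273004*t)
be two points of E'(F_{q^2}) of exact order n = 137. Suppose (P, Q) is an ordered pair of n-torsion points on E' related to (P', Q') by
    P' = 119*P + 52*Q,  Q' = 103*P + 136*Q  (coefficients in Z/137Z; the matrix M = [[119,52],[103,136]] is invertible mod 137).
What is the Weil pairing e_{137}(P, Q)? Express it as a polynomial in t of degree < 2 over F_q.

126433085147826 + 134549749462963*t

Since e_{137}(P,P)=e_{137}(Q,Q)=1 and e_{137}(Q,P)=e_{137}(P,Q)^{-1}, expanding e_{137}(119*P + 52*Q,103*P + 136*Q) leaves e(P,Q)^det(M).
det(M) mod 137 = 5; its inverse in (Z/137)^* is 55 (check: 5*55 mod 137 = 1).
Double-and-add over 10001001: 8-1 doublings, 3-1 additions; each step l_{T,T}/v_{2T} or l_{T,P'}/v at Q'+S for random S.
The quotient is 87900938819674 + 157182055903229*t.
Thus e_{137}(P,Q) = 126433085147826 + 134549749462963*t.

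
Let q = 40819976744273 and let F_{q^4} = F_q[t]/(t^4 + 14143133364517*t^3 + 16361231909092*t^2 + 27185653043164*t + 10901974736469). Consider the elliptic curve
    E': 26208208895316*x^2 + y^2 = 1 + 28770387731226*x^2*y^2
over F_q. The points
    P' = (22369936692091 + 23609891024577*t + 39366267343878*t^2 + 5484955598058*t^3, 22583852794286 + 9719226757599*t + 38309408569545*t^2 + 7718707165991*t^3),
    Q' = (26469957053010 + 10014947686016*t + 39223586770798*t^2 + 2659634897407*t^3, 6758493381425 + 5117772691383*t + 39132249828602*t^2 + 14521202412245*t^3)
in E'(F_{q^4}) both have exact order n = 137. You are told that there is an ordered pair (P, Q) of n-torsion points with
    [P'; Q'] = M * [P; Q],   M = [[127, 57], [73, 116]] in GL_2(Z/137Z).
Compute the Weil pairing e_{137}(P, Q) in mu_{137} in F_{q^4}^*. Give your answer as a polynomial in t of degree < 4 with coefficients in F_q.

Since e_{137}(P,P)=e_{137}(Q,Q)=1 and e_{137}(Q,P)=e_{137}(P,Q)^{-1}, expanding e_{137}(127*P + 57*Q,73*P + 116*Q) leaves e(P,Q)^det(M).
det(M) mod 137 = 22; its inverse in (Z/137)^* is 81 (check: 22*81 mod 137 = 1).
Edwards a_E,d_E -> Montgomery A=18433035580763,B=17795708351829 -> Weierstrass 32231321253160,0 via alpha=9163099437757,beta=19769443663159.
Build f_{137,P'} and f_{137,Q'} via the 8-bit ladder of 137=10001001_2; evaluate at shifted divisors; quotient in F_{40819976744273^4}.
So e_{137}(P',Q') = 38022401434669 + 6230506020093*t + 1158024911211*t^2 + 1860914857377*t^3.
Finally e_{137}(P,Q) = 23061596823060 + 24570993896244*t + 157519180958*t^2 + 11567917370636*t^3.

23061596823060 + 24570993896244*t + 157519180958*t^2 + 11567917370636*t^3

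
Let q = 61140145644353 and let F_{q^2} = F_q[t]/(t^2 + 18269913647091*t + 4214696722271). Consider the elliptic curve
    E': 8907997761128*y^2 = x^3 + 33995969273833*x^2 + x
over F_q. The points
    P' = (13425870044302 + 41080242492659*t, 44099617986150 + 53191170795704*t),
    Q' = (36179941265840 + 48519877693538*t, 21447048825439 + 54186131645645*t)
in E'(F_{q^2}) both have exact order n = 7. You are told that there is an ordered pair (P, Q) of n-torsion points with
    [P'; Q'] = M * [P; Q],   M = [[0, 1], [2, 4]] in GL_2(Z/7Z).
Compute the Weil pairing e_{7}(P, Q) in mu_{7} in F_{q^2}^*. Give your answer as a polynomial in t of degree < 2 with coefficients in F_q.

56198108913145 + 45359778672601*t

e_{7}(aP+bQ,cP+dQ) = e_{7}(P,Q)^(ad-bc); with (a,b,c,d)=(0,1,2,4) this gives the det-7 law.
Hence e(P,Q) = e(P',Q')^{3} where 3 = 5^{-1} mod 7.
Set x_W=7709216716123*u+59749942951435, y_W=7709216716123*v; then E': y_W^2=x_W^3+8384223985940*x_W+49816211076594.
3-bit Miller (111) on E'/F_{61140145644353} with a'=8384223985940, b'=49816211076594: accumulate tangent/chord ratios at Q'+S and P'+S'.
Result: e(P',Q') = 53543858304484 + 61077260703498*t.
e_{7}(P,Q) = (53543858304484 + 61077260703498*t)^{3} = 56198108913145 + 45359778672601*t.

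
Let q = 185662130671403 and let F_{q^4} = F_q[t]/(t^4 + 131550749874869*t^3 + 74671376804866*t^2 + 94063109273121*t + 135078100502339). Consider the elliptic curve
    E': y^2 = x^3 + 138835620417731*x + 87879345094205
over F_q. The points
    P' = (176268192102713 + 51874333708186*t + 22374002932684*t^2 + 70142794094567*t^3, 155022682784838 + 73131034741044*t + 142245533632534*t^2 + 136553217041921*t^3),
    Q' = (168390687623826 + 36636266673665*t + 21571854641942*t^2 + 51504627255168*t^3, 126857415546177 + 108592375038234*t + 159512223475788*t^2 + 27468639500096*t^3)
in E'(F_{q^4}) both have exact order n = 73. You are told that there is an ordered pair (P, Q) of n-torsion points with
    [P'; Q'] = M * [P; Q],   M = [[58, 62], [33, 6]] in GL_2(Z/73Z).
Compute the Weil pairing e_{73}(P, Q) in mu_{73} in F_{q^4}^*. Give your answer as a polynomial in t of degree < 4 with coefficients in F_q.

Under M = [[58,62],[33,6]] in GL_2(Z/73), e_{73}(P',Q') = e_{73}(P,Q)^(58*6-62*33 mod 73).
So e_{73}(P,Q) = e_{73}(P',Q')^{23}, since 54*23 = 1 mod 73.
Run Miller on y^2=x^3+138835620417731*x+87879345094205 over F_{185662130671403}: ladder 1001001 (7 bits); e = f_P(D_Q)/f_Q(D_P).
Miller gives e_{73}(P',Q') = 168459377304982 + 77352955958342*t + 57828131865236*t^2 + 12276871454612*t^3 in F_{185662130671403^4}.
Hence e(P,Q) = 130590275024690 + 168107746495877*t + 141466012709305*t^2 + 116018295047469*t^3 in F_{185662130671403^4}^*.

130590275024690 + 168107746495877*t + 141466012709305*t^2 + 116018295047469*t^3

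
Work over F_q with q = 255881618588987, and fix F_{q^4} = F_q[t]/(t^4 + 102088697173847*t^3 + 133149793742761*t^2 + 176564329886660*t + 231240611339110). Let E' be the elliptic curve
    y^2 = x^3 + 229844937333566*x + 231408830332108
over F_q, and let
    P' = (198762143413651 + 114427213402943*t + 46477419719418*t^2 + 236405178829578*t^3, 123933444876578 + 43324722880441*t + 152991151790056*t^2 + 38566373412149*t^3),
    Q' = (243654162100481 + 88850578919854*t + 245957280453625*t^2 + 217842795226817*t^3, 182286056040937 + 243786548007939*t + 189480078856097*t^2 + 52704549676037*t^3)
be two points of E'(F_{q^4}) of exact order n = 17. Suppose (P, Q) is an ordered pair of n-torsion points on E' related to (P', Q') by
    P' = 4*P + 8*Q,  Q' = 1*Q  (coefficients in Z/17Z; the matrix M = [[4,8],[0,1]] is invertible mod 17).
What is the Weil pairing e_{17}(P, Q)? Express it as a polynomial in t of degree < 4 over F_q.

221141482777669 + 11297900473749*t + 55892449369634*t^2 + 254932415916021*t^3

The 17-Weil pairing on E[17] over F_{255881618588987} is alternating-bilinear: e_{17}(P',Q') = e_{17}(P,Q)^det(M).
Hence e(P,Q) = e(P',Q')^{13} where 13 = 4^{-1} mod 17.
Run Miller on y^2=x^3+229844937333566*x+231408830332108 over F_{255881618588987}: ladder 10001 (5 bits); e = f_P(D_Q)/f_Q(D_P).
f_P(D_Q)/f_Q(D_P) = 49858498867070 + 103593932367283*t + 7631393134271*t^2 + 107424211426026*t^3.
Raise to 13: e(P,Q) = 221141482777669 + 11297900473749*t + 55892449369634*t^2 + 254932415916021*t^3 in mu_{17}.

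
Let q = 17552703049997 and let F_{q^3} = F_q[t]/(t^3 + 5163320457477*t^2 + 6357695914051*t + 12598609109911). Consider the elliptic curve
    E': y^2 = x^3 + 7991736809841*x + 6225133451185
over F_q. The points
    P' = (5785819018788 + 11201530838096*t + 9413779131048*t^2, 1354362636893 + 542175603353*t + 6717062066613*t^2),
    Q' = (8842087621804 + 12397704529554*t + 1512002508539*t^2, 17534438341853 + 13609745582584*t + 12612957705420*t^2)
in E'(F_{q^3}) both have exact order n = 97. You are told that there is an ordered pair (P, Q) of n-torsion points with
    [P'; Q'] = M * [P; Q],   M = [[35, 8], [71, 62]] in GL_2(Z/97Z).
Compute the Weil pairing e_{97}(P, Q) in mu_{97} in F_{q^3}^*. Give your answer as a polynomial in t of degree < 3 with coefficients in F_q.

Alternating bilinearity on E[97] (values in mu_{97} in F_{17552703049997^3}) gives e(P',Q') = e(P,Q)^det(M).
Inverting 50 mod 97: 33. Thus e_{97}(P,Q) = e(P',Q')^{33}.
7-bit Miller (1100001) on E'/F_{17552703049997} with a'=7991736809841, b'=6225133451185: accumulate tangent/chord ratios at Q'+S and P'+S'.
e_{97}(P',Q') = 8780204136624 + 14978858002597*t + 7072865106163*t^2.
Thus e_{97}(P,Q) = 1949489264384 + 14481889128513*t + 7269299980614*t^2.

1949489264384 + 14481889128513*t + 7269299980614*t^2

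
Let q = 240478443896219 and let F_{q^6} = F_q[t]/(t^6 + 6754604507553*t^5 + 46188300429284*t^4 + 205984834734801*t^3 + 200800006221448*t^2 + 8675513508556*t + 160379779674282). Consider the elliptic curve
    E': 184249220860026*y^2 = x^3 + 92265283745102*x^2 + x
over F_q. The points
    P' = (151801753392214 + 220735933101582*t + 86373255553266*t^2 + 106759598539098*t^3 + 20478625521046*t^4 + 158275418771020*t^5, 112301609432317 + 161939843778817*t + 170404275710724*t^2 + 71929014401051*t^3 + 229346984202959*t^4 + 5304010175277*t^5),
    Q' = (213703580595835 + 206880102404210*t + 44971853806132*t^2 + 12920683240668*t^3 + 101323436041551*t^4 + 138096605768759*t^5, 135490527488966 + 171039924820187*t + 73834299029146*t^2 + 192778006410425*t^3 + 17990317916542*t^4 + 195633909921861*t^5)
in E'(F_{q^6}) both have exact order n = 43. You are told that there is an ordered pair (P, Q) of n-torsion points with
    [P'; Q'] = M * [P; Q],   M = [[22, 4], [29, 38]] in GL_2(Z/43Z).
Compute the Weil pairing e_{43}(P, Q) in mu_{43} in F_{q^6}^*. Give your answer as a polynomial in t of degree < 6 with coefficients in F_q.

Since e_{43}(P,P)=e_{43}(Q,Q)=1 and e_{43}(Q,P)=e_{43}(P,Q)^{-1}, expanding e_{43}(22*P + 4*Q,29*P + 38*Q) leaves e(P,Q)^det(M).
22*38 - 4*29 = 720; reduced mod 43: det = 32, inverse 39.
Montgomery->Weierstrass: x_W = 115871451958984*x+44227680804040, y_W=115871451958984*y on F_{240478443896219}; lands on y^2=x^3+217097820518173*x+12632410295346.
Build f_{43,P'} and f_{43,Q'} via the 6-bit ladder of 43=101011_2; evaluate at shifted divisors; quotient in F_{240478443896219^6}.
Miller gives e_{43}(P',Q') = 46100573773036 + 130201318854216*t + 126884947551536*t^2 + 49256468964924*t^3 + 103155580900637*t^4 + 112945049839177*t^5 in F_{240478443896219^6}.
e_{43}(P,Q) = (46100573773036 + 130201318854216*t + 126884947551536*t^2 + 49256468964924*t^3 + 103155580900637*t^4 + 112945049839177*t^5)^{39} = 108532096177464 + 146421786503167*t + 68502950603898*t^2 + 203336382619666*t^3 + 161603849451298*t^4 + 29610053566226*t^5.

108532096177464 + 146421786503167*t + 68502950603898*t^2 + 203336382619666*t^3 + 161603849451298*t^4 + 29610053566226*t^5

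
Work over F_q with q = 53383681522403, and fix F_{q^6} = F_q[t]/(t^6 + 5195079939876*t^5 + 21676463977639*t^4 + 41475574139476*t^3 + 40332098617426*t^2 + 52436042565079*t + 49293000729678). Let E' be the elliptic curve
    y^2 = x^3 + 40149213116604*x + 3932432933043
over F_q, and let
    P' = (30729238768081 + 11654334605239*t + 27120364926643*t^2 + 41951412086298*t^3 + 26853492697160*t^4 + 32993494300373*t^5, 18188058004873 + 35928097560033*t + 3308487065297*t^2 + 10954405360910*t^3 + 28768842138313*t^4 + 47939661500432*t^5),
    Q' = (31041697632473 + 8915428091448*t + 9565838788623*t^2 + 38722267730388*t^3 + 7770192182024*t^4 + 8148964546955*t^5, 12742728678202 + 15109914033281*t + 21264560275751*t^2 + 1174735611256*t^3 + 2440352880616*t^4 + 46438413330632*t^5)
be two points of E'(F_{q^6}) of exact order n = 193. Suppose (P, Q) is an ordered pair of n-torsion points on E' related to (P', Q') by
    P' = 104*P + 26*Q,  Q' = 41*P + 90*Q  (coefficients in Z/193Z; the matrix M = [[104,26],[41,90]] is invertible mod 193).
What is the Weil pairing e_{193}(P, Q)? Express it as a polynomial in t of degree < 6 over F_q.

38018808177646 + 38593217054186*t + 2775964435378*t^2 + 45173055904758*t^3 + 32374573826739*t^4 + 48916892040140*t^5

e_{193}(aP+bQ,cP+dQ) = e_{193}(P,Q)^(ad-bc); with (a,b,c,d)=(104,26,41,90) this gives the det-193 law.
Hence e(P,Q) = e(P',Q')^{77} where 77 = 188^{-1} mod 193.
n = 193 = (11000001)_2 (8 bits, wt 3); accumulate f_{193,P'}(Q'+S)/f_{193,P'}(S) along the 7-step ladder.
e_{193}(P',Q') = 33550100310916 + 8680520773926*t + 1145972459466*t^2 + 8706494023596*t^3 + 8928657993990*t^4 + 44243916519761*t^5.
Finally e_{193}(P,Q) = 38018808177646 + 38593217054186*t + 2775964435378*t^2 + 45173055904758*t^3 + 32374573826739*t^4 + 48916892040140*t^5.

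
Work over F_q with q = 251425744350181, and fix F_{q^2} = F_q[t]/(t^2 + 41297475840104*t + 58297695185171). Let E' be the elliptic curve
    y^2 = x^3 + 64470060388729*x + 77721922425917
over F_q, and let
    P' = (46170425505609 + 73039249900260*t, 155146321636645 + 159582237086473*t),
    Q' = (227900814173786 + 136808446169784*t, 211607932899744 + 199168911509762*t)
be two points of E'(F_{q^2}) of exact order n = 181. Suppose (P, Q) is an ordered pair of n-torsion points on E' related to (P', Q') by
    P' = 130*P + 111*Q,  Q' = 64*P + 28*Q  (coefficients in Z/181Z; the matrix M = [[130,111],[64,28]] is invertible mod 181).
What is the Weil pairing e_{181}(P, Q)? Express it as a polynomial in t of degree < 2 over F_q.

34682377007162 + 165734689904053*t

Alternating bilinearity on E[181] (values in mu_{181} in F_{251425744350181^2}) gives e(P',Q') = e(P,Q)^det(M).
So e_{181}(P,Q) = e_{181}(P',Q')^{152}, since 156*152 = 1 mod 181.
Miller loop for e_{181} over F_{251425744350181^2}: bits of 181 = 10110101; 7 double steps + 4 add steps, l/v at each.
e_{181}(P',Q') = 30188238929644 + 122321576153388*t.
e_{181}(P,Q) = (30188238929644 + 122321576153388*t)^{152} = 34682377007162 + 165734689904053*t.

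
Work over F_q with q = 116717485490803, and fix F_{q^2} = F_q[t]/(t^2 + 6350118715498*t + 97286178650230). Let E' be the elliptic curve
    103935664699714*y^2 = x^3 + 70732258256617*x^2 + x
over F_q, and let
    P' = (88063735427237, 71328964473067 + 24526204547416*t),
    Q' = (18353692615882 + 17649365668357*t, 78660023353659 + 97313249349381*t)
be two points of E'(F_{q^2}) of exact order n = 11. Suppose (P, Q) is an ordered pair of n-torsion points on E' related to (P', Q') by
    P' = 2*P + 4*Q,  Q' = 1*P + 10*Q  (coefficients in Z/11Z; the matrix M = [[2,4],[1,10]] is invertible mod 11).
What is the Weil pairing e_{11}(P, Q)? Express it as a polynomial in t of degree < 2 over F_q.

Alternating bilinearity on E[11] (values in mu_{11} in F_{116717485490803^2}) gives e(P',Q') = e(P,Q)^det(M).
det M = 2*10 - 4*1 = 16 = 5 (mod 11); 5^{-1} = 9 (mod 11).
Montgomery->Weierstrass: x_W = 23580581778433*x+99253209747805, y_W=23580581778433*y on F_{116717485490803}; lands on y^2=x^3+18445213872106*x+18634155857005.
Miller loop for e_{11} over F_{116717485490803^2}: bits of 11 = 1011; 3 double steps + 2 add steps, l/v at each.
Result: e(P',Q') = 41600552036042 + 81550925230138*t.
(41600552036042 + 81550925230138*t)^{9} mod (116717485490803,f) = 57447009094992 + 78232740168962*t.

57447009094992 + 78232740168962*t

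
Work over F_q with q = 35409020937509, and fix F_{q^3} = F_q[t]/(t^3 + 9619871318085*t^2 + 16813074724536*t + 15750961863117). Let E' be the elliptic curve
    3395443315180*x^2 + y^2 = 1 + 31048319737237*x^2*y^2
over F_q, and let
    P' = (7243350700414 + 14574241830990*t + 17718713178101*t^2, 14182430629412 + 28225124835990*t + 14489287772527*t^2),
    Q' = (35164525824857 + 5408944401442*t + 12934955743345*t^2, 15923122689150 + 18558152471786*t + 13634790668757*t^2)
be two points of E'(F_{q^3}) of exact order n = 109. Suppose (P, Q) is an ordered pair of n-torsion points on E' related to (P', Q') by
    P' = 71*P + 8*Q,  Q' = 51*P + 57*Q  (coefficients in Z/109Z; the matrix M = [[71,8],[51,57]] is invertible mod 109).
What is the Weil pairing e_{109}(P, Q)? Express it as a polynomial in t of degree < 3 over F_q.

Under M = [[71,8],[51,57]] in GL_2(Z/109), e_{109}(P',Q') = e_{109}(P,Q)^(71*57-8*51 mod 109).
So e_{109}(P,Q) = e_{109}(P',Q')^{13}, since 42*13 = 1 mod 109.
Edwards a_E,d_E -> Montgomery A=17778906977413,B=33441285074250 -> Weierstrass 30431240494220,26005145972732 via alpha=35248144623327,beta=1939036128863.
n = 109 = (1101101)_2 (7 bits, wt 5); accumulate f_{109,P'}(Q'+S)/f_{109,P'}(S) along the 6-step ladder.
Miller gives e_{109}(P',Q') = 25712247167586 + 16242786592227*t + 27024762191788*t^2 in F_{35409020937509^3}.
(25712247167586 + 16242786592227*t + 27024762191788*t^2)^{13} mod (35409020937509,f) = 8695340372343 + 32397423471035*t + 15283309589641*t^2.

8695340372343 + 32397423471035*t + 15283309589641*t^2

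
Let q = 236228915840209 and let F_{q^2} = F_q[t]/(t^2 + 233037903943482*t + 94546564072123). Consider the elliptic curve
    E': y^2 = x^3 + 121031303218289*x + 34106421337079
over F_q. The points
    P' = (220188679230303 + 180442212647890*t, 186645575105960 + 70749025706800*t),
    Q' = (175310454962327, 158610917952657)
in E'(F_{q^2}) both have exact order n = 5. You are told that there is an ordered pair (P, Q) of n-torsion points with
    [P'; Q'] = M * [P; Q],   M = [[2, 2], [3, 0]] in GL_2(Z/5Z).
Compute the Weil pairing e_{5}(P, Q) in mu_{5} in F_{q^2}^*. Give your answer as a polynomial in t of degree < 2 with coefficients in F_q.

193984047667903 + 46322028179418*t

e_{5}(aP+bQ,cP+dQ) = e_{5}(P,Q)^(ad-bc); with (a,b,c,d)=(2,2,3,0) this gives the det-5 law.
So e_{5}(P,Q) = e_{5}(P',Q')^{4}, since 4*4 = 1 mod 5.
3-bit Miller (101) on E'/F_{236228915840209} with a'=121031303218289, b'=34106421337079: accumulate tangent/chord ratios at Q'+S and P'+S'.
The quotient is 92384629357252 + 189906887660791*t.
(92384629357252 + 189906887660791*t)^{4} mod (236228915840209,f) = 193984047667903 + 46322028179418*t.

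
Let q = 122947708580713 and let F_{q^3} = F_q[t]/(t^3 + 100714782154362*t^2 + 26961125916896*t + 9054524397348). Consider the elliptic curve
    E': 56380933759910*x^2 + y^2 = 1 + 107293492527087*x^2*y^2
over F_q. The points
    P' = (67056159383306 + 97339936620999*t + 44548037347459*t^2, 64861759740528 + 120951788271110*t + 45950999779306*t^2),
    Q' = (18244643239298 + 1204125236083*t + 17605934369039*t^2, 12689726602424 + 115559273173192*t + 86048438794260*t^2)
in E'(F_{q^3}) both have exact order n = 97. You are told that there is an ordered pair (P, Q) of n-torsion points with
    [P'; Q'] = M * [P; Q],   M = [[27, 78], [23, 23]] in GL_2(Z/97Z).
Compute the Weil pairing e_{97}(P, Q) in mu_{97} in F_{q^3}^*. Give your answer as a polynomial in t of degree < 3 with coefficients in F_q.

20770690375417 + 49000689046161*t + 111252600356962*t^2

Under M = [[27,78],[23,23]] in GL_2(Z/97), e_{97}(P',Q') = e_{97}(P,Q)^(27*23-78*23 mod 97).
det M = 27*23 - 78*23 = -1173 = 88 (mod 97); 88^{-1} = 43 (mod 97).
Edwards a_E,d_E -> Montgomery A=58417693807841,B=18341473444216 -> Weierstrass 0,10599218592306 via alpha=47770355811285,beta=18008787453384.
Miller loop for e_{97} over F_{122947708580713^3}: bits of 97 = 1100001; 6 double steps + 2 add steps, l/v at each.
The quotient is 112926824678784 + 9651736872603*t + 116950854498245*t^2.
Finally e_{97}(P,Q) = 20770690375417 + 49000689046161*t + 111252600356962*t^2.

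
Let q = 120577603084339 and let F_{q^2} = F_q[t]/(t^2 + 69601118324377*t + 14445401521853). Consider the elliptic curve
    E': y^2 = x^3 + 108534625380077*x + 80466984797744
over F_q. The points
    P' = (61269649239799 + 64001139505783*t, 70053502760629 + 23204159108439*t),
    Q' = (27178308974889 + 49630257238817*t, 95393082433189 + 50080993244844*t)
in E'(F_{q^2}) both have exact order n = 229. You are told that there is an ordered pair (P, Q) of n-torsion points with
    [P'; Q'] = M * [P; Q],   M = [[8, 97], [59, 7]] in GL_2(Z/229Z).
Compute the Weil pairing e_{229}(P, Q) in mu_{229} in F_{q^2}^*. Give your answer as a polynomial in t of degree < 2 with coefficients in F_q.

16375450321562 + 45350955523381*t

Since e_{229}(P,P)=e_{229}(Q,Q)=1 and e_{229}(Q,P)=e_{229}(P,Q)^{-1}, expanding e_{229}(8*P + 97*Q,59*P + 7*Q) leaves e(P,Q)^det(M).
det(M) mod 229 = 58; its inverse in (Z/229)^* is 154 (check: 58*154 mod 229 = 1).
8-bit Miller (11100101) on E'/F_{120577603084339} with a'=108534625380077, b'=80466984797744: accumulate tangent/chord ratios at Q'+S and P'+S'.
f_P(D_Q)/f_Q(D_P) = 66021737232391 + 6892153422458*t.
Finally e_{229}(P,Q) = 16375450321562 + 45350955523381*t.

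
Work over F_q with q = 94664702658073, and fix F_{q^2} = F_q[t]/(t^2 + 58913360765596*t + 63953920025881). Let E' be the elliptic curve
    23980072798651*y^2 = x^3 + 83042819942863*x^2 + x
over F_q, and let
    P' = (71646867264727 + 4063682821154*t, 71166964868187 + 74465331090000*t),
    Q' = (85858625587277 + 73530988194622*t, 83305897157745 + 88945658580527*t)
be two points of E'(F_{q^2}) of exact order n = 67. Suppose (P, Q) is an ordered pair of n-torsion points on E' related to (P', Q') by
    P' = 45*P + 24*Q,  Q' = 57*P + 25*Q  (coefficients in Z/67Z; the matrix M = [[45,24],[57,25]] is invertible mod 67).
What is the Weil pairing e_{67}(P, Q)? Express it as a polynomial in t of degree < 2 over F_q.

The 67-Weil pairing on E[67] over F_{94664702658073} is alternating-bilinear: e_{67}(P',Q') = e_{67}(P,Q)^det(M).
det(M) mod 67 = 25; its inverse in (Z/67)^* is 59 (check: 25*59 mod 67 = 1).
(x,y)|->(45784346649x+45230045805216,45784346649y) sends E' to y^2=x^3+10549602572649*x+26294248526917.
n = 67 = (1000011)_2 (7 bits, wt 3); accumulate f_{67,P'}(Q'+S)/f_{67,P'}(S) along the 6-step ladder.
Result: e(P',Q') = 26991697960950 + 15071057407791*t.
(26991697960950 + 15071057407791*t)^{59} mod (94664702658073,f) = 78693709430225 + 51708234272700*t.

78693709430225 + 51708234272700*t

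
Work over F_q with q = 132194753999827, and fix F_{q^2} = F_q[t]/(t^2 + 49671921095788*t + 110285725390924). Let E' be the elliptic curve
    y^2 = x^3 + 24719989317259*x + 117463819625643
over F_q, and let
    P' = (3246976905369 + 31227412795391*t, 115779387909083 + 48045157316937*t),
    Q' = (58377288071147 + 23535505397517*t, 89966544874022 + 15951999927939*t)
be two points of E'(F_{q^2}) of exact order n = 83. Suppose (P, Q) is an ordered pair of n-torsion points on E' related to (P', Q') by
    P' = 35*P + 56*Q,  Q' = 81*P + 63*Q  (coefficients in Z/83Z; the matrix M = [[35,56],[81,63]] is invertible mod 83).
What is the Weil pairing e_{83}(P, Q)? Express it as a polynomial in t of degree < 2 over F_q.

124159783096060 + 109900965034732*t

e_{83} is bilinear + alternating on E[83], so e_{83}(35*P + 56*Q, 81*P + 63*Q) = e_{83}(P,Q)^(35*63-56*81).
det M = 35*63 - 56*81 = -2331 = 76 (mod 83); 76^{-1} = 71 (mod 83).
7-bit Miller (1010011) on E'/F_{132194753999827} with a'=24719989317259, b'=117463819625643: accumulate tangent/chord ratios at Q'+S and P'+S'.
The quotient is 123032475066338 + 125644319271463*t.
Thus e_{83}(P,Q) = 124159783096060 + 109900965034732*t.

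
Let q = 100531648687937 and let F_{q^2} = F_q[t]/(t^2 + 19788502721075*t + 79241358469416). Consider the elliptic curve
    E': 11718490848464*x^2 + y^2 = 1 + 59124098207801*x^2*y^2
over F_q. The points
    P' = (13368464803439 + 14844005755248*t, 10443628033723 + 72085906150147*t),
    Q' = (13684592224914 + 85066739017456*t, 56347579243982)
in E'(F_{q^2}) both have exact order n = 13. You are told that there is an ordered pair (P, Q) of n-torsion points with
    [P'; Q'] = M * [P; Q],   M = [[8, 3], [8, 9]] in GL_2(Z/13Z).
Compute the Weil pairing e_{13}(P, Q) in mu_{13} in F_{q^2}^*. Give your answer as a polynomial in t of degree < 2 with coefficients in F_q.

Alternating bilinearity on E[13] (values in mu_{13} in F_{100531648687937^2}) gives e(P',Q') = e(P,Q)^det(M).
det(M) mod 13 = 9; its inverse in (Z/13)^* is 3 (check: 9*3 mod 13 = 1).
Edwards a_E,d_E -> Montgomery A=51238157525278,B=69340899589950 -> Weierstrass 39053806837260,0 via alpha=28562372957367,beta=13281510332150.
Run Miller on y^2=x^3+39053806837260*x over F_{100531648687937}: ladder 1101 (4 bits); e = f_P(D_Q)/f_Q(D_P).
So e_{13}(P',Q') = 5338236807615 + 91033572867828*t.
Hence e(P,Q) = 98567910714998 + 60752022584419*t in F_{100531648687937^2}^*.

98567910714998 + 60752022584419*t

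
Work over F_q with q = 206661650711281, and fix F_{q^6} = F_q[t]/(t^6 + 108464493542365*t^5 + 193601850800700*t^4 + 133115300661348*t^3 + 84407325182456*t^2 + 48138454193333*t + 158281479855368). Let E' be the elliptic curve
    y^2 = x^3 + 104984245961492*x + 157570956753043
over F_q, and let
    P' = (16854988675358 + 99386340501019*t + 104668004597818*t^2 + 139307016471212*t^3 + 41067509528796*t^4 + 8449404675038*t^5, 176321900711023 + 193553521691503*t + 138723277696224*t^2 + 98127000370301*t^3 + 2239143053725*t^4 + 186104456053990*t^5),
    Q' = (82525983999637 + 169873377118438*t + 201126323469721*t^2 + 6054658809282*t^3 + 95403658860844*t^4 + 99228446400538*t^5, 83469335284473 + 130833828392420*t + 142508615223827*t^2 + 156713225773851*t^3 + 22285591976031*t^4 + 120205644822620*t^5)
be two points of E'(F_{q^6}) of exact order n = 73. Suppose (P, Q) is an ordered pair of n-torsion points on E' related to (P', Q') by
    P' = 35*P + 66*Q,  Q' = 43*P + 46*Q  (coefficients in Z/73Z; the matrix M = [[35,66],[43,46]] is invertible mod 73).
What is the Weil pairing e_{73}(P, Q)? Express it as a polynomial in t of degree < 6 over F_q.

54906044407131 + 133172333102245*t + 183887165447962*t^2 + 37768049582637*t^3 + 105597116167447*t^4 + 98530424485285*t^5

e_{73}(aP+bQ,cP+dQ) = e_{73}(P,Q)^(ad-bc); with (a,b,c,d)=(35,66,43,46) this gives the det-73 law.
Inverting 13 mod 73: 45. Thus e_{73}(P,Q) = e(P',Q')^{45}.
Build f_{73,P'} and f_{73,Q'} via the 7-bit ladder of 73=1001001_2; evaluate at shifted divisors; quotient in F_{206661650711281^6}.
e_{73}(P',Q') = 173605343511551 + 133923856639136*t + 22167902680567*t^2 + 203946797372228*t^3 + 161426594495208*t^4 + 117688846137607*t^5.
Finally e_{73}(P,Q) = 54906044407131 + 133172333102245*t + 183887165447962*t^2 + 37768049582637*t^3 + 105597116167447*t^4 + 98530424485285*t^5.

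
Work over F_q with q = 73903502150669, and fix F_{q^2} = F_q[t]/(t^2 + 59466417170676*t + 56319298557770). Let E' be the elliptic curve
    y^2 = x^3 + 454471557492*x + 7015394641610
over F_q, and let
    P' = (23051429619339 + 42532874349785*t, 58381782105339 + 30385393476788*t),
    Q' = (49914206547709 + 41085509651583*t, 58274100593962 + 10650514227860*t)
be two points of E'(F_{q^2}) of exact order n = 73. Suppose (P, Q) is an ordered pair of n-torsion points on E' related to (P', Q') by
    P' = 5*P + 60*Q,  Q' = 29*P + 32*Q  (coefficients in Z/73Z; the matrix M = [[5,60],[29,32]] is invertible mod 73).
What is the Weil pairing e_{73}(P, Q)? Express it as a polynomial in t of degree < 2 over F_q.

Alternating bilinearity on E[73] (values in mu_{73} in F_{73903502150669^2}) gives e(P',Q') = e(P,Q)^det(M).
det M = 5*32 - 60*29 = -1580 = 26 (mod 73); 26^{-1} = 59 (mod 73).
n = 73 = (1001001)_2 (7 bits, wt 3); accumulate f_{73,P'}(Q'+S)/f_{73,P'}(S) along the 6-step ladder.
Result: e(P',Q') = 49497547407597 + 67515410684738*t.
Hence e(P,Q) = 26174547898742 + 9429742341786*t in F_{73903502150669^2}^*.

26174547898742 + 9429742341786*t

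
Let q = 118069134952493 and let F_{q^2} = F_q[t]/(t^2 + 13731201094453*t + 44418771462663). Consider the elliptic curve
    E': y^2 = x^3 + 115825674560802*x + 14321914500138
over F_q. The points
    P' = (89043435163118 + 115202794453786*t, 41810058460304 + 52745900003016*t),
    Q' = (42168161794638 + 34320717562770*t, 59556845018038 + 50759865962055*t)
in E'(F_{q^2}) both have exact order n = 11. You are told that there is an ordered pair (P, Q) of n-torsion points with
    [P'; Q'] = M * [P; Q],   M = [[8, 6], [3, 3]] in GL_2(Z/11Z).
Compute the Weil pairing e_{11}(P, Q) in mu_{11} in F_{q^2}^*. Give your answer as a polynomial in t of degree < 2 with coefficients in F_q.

The 11-Weil pairing on E[11] over F_{118069134952493} is alternating-bilinear: e_{11}(P',Q') = e_{11}(P,Q)^det(M).
det M = 8*3 - 6*3 = 6 = 6 (mod 11); 6^{-1} = 2 (mod 11).
Miller loop for e_{11} over F_{118069134952493^2}: bits of 11 = 1011; 3 double steps + 2 add steps, l/v at each.
So e_{11}(P',Q') = 88674804466917 + 49961697891469*t.
Raise to 2: e(P,Q) = 35286451918218 + 75870548715006*t in mu_{11}.

35286451918218 + 75870548715006*t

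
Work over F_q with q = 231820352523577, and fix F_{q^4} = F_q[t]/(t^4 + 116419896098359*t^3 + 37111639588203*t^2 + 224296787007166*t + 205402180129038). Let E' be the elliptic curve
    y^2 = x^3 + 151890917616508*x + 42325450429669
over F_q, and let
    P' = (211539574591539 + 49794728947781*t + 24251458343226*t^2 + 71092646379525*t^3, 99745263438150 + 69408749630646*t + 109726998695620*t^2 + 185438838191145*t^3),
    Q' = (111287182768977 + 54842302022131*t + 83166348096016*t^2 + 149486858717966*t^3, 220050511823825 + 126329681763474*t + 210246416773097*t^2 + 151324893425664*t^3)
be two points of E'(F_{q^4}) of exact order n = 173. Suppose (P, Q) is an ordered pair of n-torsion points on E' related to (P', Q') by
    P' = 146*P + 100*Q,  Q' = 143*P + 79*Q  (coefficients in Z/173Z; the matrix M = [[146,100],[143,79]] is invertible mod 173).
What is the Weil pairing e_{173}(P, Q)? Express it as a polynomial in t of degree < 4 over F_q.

Under M = [[146,100],[143,79]] in GL_2(Z/173), e_{173}(P',Q') = e_{173}(P,Q)^(146*79-100*143 mod 173).
146*79 - 100*143 = -2766; reduced mod 173: det = 2, inverse 87.
Miller loop for e_{173} over F_{231820352523577^4}: bits of 173 = 10101101; 7 double steps + 4 add steps, l/v at each.
Result: e(P',Q') = 90448430724090 + 1215900782856*t + 6481367466450*t^2 + 140808843126823*t^3.
Finally e_{173}(P,Q) = 185271284227390 + 149150202885118*t + 97093796052433*t^2 + 28853537604806*t^3.

185271284227390 + 149150202885118*t + 97093796052433*t^2 + 28853537604806*t^3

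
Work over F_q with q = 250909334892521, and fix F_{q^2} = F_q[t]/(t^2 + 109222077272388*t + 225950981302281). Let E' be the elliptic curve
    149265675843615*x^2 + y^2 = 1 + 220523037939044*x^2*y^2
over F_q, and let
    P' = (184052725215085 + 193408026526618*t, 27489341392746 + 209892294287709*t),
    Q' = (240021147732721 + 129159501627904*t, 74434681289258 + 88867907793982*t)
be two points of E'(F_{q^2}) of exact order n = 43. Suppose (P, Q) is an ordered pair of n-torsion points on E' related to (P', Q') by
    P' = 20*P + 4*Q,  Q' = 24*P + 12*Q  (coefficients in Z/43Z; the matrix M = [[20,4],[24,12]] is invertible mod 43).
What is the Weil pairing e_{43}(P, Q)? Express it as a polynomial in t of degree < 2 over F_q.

Alternating bilinearity on E[43] (values in mu_{43} in F_{250909334892521^2}) gives e(P',Q') = e(P,Q)^det(M).
20*12 - 4*24 = 144; reduced mod 43: det = 15, inverse 23.
Edwards a_E,d_E -> Montgomery A=37912694770888,B=190811871990136 -> Weierstrass 109125322934381,116268007053325 via alpha=19813229815023,beta=44912993199273.
Build f_{43,P'} and f_{43,Q'} via the 6-bit ladder of 43=101011_2; evaluate at shifted divisors; quotient in F_{250909334892521^2}.
e_{43}(P',Q') = 223218922465266 + 47563251953754*t.
Hence e(P,Q) = 128228801703999 + 2406083802681*t in F_{250909334892521^2}^*.

128228801703999 + 2406083802681*t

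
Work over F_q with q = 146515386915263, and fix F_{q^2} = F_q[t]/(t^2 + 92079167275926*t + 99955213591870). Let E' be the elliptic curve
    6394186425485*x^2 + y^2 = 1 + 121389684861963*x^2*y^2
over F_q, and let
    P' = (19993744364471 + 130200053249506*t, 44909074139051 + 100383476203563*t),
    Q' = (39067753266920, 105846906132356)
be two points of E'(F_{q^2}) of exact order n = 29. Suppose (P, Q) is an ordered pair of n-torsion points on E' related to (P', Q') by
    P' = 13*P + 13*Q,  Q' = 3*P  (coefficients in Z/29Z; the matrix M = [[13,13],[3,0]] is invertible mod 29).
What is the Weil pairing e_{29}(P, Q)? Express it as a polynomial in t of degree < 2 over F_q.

e_{29}(aP+bQ,cP+dQ) = e_{29}(P,Q)^(ad-bc); with (a,b,c,d)=(13,13,3,0) this gives the det-29 law.
13*0 - 13*3 = -39; reduced mod 29: det = 19, inverse 26.
Map (x,y)_Ed via u=(1+y)/(1-y), v=(1+y)/((1-y)x) to Montgomery A=24218588158988,B=31477260966769; then to (a',b')=(112859690674755,42906220312414).
Run Miller on y^2=x^3+112859690674755*x+42906220312414 over F_{146515386915263}: ladder 11101 (5 bits); e = f_P(D_Q)/f_Q(D_P).
The quotient is 99190184606553 + 42749789862414*t.
Finally e_{29}(P,Q) = 62317105312032 + 84321161454431*t.

62317105312032 + 84321161454431*t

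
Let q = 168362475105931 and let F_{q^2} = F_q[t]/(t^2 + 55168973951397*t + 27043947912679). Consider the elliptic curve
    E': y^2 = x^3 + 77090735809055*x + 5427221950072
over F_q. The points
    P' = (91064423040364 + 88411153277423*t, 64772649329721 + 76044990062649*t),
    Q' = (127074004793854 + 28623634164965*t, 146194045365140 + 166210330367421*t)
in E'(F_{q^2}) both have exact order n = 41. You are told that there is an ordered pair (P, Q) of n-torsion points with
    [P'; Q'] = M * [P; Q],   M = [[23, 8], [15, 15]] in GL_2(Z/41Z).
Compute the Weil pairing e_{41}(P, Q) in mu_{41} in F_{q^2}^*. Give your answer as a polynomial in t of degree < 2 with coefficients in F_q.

Under M = [[23,8],[15,15]] in GL_2(Z/41), e_{41}(P',Q') = e_{41}(P,Q)^(23*15-8*15 mod 41).
23*15 - 8*15 = 225; reduced mod 41: det = 20, inverse 39.
6-bit Miller (101001) on E'/F_{168362475105931} with a'=77090735809055, b'=5427221950072: accumulate tangent/chord ratios at Q'+S and P'+S'.
The quotient is 59411545575827 + 129167677756790*t.
Hence e(P,Q) = 12812407041810 + 7486044271261*t in F_{168362475105931^2}^*.

12812407041810 + 7486044271261*t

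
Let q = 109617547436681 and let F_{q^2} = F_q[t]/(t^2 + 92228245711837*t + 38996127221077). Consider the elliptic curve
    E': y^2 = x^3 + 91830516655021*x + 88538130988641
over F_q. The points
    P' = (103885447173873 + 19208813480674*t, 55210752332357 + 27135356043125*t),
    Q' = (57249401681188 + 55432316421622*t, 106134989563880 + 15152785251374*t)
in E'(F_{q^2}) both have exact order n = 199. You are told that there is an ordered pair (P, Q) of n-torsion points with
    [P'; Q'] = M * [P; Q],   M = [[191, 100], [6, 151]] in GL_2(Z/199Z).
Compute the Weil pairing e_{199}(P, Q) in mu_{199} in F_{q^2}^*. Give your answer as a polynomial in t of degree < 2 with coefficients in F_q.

15376164863463 + 45351078580268*t

e_{199} is bilinear + alternating on E[199], so e_{199}(191*P + 100*Q, 6*P + 151*Q) = e_{199}(P,Q)^(191*151-100*6).
det(M) mod 199 = 182; its inverse in (Z/199)^* is 117 (check: 182*117 mod 199 = 1).
n = 199 = (11000111)_2 (8 bits, wt 5); accumulate f_{199,P'}(Q'+S)/f_{199,P'}(S) along the 7-step ladder.
e_{199}(P',Q') = 100351501047408 + 22457665624046*t.
Raise to 117: e(P,Q) = 15376164863463 + 45351078580268*t in mu_{199}.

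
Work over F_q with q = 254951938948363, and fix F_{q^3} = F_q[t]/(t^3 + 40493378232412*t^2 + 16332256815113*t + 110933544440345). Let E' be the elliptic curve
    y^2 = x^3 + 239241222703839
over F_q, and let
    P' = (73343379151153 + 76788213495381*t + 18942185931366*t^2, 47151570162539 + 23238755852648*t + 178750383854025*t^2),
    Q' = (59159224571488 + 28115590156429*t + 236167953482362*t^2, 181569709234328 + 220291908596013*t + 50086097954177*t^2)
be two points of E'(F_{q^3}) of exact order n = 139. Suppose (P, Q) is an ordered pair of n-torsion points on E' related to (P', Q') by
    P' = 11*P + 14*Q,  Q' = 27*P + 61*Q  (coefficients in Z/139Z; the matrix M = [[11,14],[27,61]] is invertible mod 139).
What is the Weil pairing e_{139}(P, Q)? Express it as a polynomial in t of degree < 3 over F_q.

e_{139} is bilinear + alternating on E[139], so e_{139}(11*P + 14*Q, 27*P + 61*Q) = e_{139}(P,Q)^(11*61-14*27).
Hence e(P,Q) = e(P',Q')^{102} where 102 = 15^{-1} mod 139.
Run Miller on y^2=x^3+239241222703839 over F_{254951938948363}: ladder 10001011 (8 bits); e = f_P(D_Q)/f_Q(D_P).
e_{139}(P',Q') = 91004510647983 + 115377606569913*t + 178375269384530*t^2.
Finally e_{139}(P,Q) = 205077849919368 + 148986578903946*t + 124048800605517*t^2.

205077849919368 + 148986578903946*t + 124048800605517*t^2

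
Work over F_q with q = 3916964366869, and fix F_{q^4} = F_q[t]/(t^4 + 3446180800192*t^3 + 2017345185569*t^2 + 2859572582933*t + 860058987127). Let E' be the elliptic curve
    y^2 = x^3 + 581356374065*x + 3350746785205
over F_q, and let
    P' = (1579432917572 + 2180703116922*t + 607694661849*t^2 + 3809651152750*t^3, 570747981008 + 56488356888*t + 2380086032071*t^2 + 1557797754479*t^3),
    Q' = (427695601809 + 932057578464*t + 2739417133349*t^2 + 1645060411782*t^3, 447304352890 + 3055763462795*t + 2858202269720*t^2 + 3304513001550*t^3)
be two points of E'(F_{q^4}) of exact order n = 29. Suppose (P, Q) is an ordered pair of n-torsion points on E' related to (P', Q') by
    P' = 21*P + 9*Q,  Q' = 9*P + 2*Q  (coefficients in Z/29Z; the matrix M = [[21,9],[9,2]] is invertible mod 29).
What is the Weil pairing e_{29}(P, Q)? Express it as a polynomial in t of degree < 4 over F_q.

The 29-Weil pairing on E[29] over F_{3916964366869} is alternating-bilinear: e_{29}(P',Q') = e_{29}(P,Q)^det(M).
Hence e(P,Q) = e(P',Q')^{26} where 26 = 19^{-1} mod 29.
Miller loop for e_{29} over F_{3916964366869^4}: bits of 29 = 11101; 4 double steps + 3 add steps, l/v at each.
So e_{29}(P',Q') = 3486517619195 + 2591645172312*t + 1217289394715*t^2 + 1045541680188*t^3.
Finally e_{29}(P,Q) = 2014621500739 + 359126193844*t + 1263180137746*t^2 + 3476649790857*t^3.

2014621500739 + 359126193844*t + 1263180137746*t^2 + 3476649790857*t^3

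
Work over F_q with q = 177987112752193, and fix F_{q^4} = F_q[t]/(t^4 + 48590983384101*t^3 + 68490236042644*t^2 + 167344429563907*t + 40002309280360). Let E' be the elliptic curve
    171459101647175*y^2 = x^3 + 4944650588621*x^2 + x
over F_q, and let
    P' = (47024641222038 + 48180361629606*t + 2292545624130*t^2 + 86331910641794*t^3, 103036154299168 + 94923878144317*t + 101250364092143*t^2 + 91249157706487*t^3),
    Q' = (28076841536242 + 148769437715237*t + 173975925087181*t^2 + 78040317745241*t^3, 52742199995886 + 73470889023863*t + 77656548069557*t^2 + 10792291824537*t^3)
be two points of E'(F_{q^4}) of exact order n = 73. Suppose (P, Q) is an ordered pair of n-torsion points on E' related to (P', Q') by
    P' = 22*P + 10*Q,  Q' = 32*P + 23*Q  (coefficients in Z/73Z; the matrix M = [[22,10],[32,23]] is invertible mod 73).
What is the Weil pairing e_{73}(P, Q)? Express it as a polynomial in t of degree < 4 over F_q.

121865789180083 + 73798395206515*t + 8882415550020*t^2 + 12218866963858*t^3

e_{73} is bilinear + alternating on E[73], so e_{73}(22*P + 10*Q, 32*P + 23*Q) = e_{73}(P,Q)^(22*23-10*32).
Hence e(P,Q) = e(P',Q')^{42} where 42 = 40^{-1} mod 73.
Undo Montgomery via alpha=79791314913778, beta=9990428429489: (a',b')=(82537471788101,153312985750704) over F_{177987112752193}.
n = 73 = (1001001)_2 (7 bits, wt 3); accumulate f_{73,P'}(Q'+S)/f_{73,P'}(S) along the 6-step ladder.
Result: e(P',Q') = 156809578653050 + 127221073657120*t + 144458403027001*t^2 + 158663660159169*t^3.
Raise to 42: e(P,Q) = 121865789180083 + 73798395206515*t + 8882415550020*t^2 + 12218866963858*t^3 in mu_{73}.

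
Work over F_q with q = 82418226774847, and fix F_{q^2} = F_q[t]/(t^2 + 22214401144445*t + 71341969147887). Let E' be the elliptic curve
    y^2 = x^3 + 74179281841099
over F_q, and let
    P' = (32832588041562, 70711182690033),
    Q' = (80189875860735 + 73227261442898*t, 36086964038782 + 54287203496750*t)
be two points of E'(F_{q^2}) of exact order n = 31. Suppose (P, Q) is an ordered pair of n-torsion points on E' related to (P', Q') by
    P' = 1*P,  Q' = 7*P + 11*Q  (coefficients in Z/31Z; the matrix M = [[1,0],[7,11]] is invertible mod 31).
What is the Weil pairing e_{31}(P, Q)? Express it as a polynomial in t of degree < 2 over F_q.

Since e_{31}(P,P)=e_{31}(Q,Q)=1 and e_{31}(Q,P)=e_{31}(P,Q)^{-1}, expanding e_{31}(1*P,7*P + 11*Q) leaves e(P,Q)^det(M).
1*11 - 0*7 = 11; reduced mod 31: det = 11, inverse 17.
Build f_{31,P'} and f_{31,Q'} via the 5-bit ladder of 31=11111_2; evaluate at shifted divisors; quotient in F_{82418226774847^2}.
Result: e(P',Q') = 16571161789925 + 4703995129949*t.
Finally e_{31}(P,Q) = 39018489302844 + 80167493739689*t.

39018489302844 + 80167493739689*t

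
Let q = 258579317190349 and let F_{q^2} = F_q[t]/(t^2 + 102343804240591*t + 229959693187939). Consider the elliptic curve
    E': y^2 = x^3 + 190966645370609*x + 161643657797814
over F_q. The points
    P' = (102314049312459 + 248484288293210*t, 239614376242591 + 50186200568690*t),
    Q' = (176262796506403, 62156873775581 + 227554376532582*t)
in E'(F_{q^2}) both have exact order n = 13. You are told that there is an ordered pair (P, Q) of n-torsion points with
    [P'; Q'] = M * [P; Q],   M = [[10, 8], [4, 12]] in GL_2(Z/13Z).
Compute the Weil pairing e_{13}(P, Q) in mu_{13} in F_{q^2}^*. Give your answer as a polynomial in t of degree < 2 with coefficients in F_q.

227987739842426 + 135022034824261*t

e_{13}(aP+bQ,cP+dQ) = e_{13}(P,Q)^(ad-bc); with (a,b,c,d)=(10,8,4,12) this gives the det-13 law.
10*12 - 8*4 = 88; reduced mod 13: det = 10, inverse 4.
n = 13 = (1101)_2 (4 bits, wt 3); accumulate f_{13,P'}(Q'+S)/f_{13,P'}(S) along the 3-step ladder.
f_P(D_Q)/f_Q(D_P) = 144688889998083 + 35122192163992*t.
(144688889998083 + 35122192163992*t)^{4} mod (258579317190349,f) = 227987739842426 + 135022034824261*t.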